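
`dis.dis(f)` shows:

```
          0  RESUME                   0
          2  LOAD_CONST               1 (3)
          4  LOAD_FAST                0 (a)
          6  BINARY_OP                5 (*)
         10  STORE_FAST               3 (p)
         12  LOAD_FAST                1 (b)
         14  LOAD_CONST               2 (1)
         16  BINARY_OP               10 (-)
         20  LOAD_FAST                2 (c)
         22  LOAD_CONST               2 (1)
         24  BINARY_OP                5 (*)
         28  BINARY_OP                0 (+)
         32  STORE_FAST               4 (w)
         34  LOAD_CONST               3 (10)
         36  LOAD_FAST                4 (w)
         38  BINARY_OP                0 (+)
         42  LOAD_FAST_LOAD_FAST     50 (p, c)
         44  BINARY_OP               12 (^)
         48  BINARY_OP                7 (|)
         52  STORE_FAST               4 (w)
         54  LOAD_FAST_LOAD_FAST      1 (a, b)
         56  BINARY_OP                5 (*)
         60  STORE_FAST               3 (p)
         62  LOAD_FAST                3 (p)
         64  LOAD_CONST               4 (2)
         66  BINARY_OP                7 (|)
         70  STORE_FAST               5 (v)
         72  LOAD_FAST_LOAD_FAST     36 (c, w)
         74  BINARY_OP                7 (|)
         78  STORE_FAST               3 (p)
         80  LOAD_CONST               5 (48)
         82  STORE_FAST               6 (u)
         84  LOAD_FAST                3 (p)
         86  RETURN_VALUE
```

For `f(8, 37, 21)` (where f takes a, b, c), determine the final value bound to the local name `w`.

79

LOAD_CONST → push 3. Stack: [3]
LOAD_FAST a → push 8. Stack: [3, 8]
BINARY_OP * → 3 * 8 = 24. Stack: [24]
STORE_FAST p → p=24. Stack: []
LOAD_FAST b → push 37. Stack: [37]
LOAD_CONST → push 1. Stack: [37, 1]
BINARY_OP - → 37 - 1 = 36. Stack: [36]
LOAD_FAST c → push 21. Stack: [36, 21]
LOAD_CONST → push 1. Stack: [36, 21, 1]
BINARY_OP * → 21 * 1 = 21. Stack: [36, 21]
BINARY_OP + → 36 + 21 = 57. Stack: [57]
STORE_FAST w → w=57. Stack: []
LOAD_CONST → push 10. Stack: [10]
LOAD_FAST w → push 57. Stack: [10, 57]
BINARY_OP + → 10 + 57 = 67. Stack: [67]
LOAD_FAST_LOAD_FAST p,c → push 24,21. Stack: [67, 24, 21]
BINARY_OP ^ → 24 ^ 21 = 13. Stack: [67, 13]
BINARY_OP | → 67 | 13 = 79. Stack: [79]
STORE_FAST w → w=79. Stack: []
LOAD_FAST_LOAD_FAST a,b → push 8,37. Stack: [8, 37]
BINARY_OP * → 8 * 37 = 296. Stack: [296]
STORE_FAST p → p=296. Stack: []
LOAD_FAST p → push 296. Stack: [296]
LOAD_CONST → push 2. Stack: [296, 2]
BINARY_OP | → 296 | 2 = 298. Stack: [298]
STORE_FAST v → v=298. Stack: []
LOAD_FAST_LOAD_FAST c,w → push 21,79. Stack: [21, 79]
BINARY_OP | → 21 | 79 = 95. Stack: [95]
STORE_FAST p → p=95. Stack: []
LOAD_CONST → push 48. Stack: [48]
STORE_FAST u → u=48. Stack: []
LOAD_FAST p → push 95. Stack: [95]
RETURN_VALUE → return 95.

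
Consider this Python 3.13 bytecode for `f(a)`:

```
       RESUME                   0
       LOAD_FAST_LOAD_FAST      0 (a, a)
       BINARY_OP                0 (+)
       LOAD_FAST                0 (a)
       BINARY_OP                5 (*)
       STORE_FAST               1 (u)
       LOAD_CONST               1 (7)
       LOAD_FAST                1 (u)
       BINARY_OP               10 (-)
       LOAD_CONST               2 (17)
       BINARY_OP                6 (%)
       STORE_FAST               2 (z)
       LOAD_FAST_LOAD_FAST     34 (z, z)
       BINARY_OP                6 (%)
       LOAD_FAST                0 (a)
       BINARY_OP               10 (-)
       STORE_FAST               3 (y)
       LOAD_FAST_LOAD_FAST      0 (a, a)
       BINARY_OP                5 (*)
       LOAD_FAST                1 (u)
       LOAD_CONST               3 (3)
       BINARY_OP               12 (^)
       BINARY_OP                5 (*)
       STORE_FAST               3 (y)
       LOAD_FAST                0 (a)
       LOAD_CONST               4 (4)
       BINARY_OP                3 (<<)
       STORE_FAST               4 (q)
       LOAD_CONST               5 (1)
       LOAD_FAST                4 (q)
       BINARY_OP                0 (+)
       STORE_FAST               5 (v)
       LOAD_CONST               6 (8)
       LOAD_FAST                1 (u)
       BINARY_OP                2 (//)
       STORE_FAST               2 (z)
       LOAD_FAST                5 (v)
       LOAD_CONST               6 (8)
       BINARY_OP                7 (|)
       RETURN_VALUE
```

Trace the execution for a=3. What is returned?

57

LOAD_FAST_LOAD_FAST a,a → push 3,3. Stack: [3, 3]
BINARY_OP + → 3 + 3 = 6. Stack: [6]
LOAD_FAST a → push 3. Stack: [6, 3]
BINARY_OP * → 6 * 3 = 18. Stack: [18]
STORE_FAST u → u=18. Stack: []
LOAD_CONST → push 7. Stack: [7]
LOAD_FAST u → push 18. Stack: [7, 18]
BINARY_OP - → 7 - 18 = -11. Stack: [-11]
LOAD_CONST → push 17. Stack: [-11, 17]
BINARY_OP % → -11 % 17 = 6. Stack: [6]
STORE_FAST z → z=6. Stack: []
LOAD_FAST_LOAD_FAST z,z → push 6,6. Stack: [6, 6]
BINARY_OP % → 6 % 6 = 0. Stack: [0]
LOAD_FAST a → push 3. Stack: [0, 3]
BINARY_OP - → 0 - 3 = -3. Stack: [-3]
STORE_FAST y → y=-3. Stack: []
LOAD_FAST_LOAD_FAST a,a → push 3,3. Stack: [3, 3]
BINARY_OP * → 3 * 3 = 9. Stack: [9]
LOAD_FAST u → push 18. Stack: [9, 18]
LOAD_CONST → push 3. Stack: [9, 18, 3]
BINARY_OP ^ → 18 ^ 3 = 17. Stack: [9, 17]
BINARY_OP * → 9 * 17 = 153. Stack: [153]
STORE_FAST y → y=153. Stack: []
LOAD_FAST a → push 3. Stack: [3]
LOAD_CONST → push 4. Stack: [3, 4]
BINARY_OP << → 3 << 4 = 48. Stack: [48]
STORE_FAST q → q=48. Stack: []
LOAD_CONST → push 1. Stack: [1]
LOAD_FAST q → push 48. Stack: [1, 48]
BINARY_OP + → 1 + 48 = 49. Stack: [49]
STORE_FAST v → v=49. Stack: []
LOAD_CONST → push 8. Stack: [8]
LOAD_FAST u → push 18. Stack: [8, 18]
BINARY_OP // → 8 // 18 = 0. Stack: [0]
STORE_FAST z → z=0. Stack: []
LOAD_FAST v → push 49. Stack: [49]
LOAD_CONST → push 8. Stack: [49, 8]
BINARY_OP | → 49 | 8 = 57. Stack: [57]
RETURN_VALUE → return 57.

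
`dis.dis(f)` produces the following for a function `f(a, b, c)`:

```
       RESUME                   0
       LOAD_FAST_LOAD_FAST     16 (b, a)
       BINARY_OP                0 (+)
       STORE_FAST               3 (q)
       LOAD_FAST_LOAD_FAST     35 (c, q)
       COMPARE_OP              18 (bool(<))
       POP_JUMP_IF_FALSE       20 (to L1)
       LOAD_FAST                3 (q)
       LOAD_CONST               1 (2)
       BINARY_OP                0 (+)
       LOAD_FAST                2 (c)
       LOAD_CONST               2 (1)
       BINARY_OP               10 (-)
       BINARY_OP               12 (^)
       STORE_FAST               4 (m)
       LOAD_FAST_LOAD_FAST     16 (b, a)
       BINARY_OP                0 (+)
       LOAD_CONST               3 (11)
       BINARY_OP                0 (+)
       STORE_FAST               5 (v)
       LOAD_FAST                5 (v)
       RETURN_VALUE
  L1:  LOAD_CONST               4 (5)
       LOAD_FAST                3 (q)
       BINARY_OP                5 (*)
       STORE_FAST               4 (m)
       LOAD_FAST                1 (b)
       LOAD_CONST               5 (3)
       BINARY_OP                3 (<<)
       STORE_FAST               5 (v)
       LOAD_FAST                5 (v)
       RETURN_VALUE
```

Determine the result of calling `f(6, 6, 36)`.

LOAD_FAST_LOAD_FAST b,a → push 6,6. Stack: [6, 6]
BINARY_OP + → 6 + 6 = 12. Stack: [12]
STORE_FAST q → q=12. Stack: []
LOAD_FAST_LOAD_FAST c,q → push 36,12. Stack: [36, 12]
COMPARE_OP bool(<) → 36 vs 12 = False. Stack: [False]
POP_JUMP_IF_FALSE → pop False; jump. Stack: []
LOAD_CONST → push 5. Stack: [5]
LOAD_FAST q → push 12. Stack: [5, 12]
BINARY_OP * → 5 * 12 = 60. Stack: [60]
STORE_FAST m → m=60. Stack: []
LOAD_FAST b → push 6. Stack: [6]
LOAD_CONST → push 3. Stack: [6, 3]
BINARY_OP << → 6 << 3 = 48. Stack: [48]
STORE_FAST v → v=48. Stack: []
LOAD_FAST v → push 48. Stack: [48]
RETURN_VALUE → return 48.

48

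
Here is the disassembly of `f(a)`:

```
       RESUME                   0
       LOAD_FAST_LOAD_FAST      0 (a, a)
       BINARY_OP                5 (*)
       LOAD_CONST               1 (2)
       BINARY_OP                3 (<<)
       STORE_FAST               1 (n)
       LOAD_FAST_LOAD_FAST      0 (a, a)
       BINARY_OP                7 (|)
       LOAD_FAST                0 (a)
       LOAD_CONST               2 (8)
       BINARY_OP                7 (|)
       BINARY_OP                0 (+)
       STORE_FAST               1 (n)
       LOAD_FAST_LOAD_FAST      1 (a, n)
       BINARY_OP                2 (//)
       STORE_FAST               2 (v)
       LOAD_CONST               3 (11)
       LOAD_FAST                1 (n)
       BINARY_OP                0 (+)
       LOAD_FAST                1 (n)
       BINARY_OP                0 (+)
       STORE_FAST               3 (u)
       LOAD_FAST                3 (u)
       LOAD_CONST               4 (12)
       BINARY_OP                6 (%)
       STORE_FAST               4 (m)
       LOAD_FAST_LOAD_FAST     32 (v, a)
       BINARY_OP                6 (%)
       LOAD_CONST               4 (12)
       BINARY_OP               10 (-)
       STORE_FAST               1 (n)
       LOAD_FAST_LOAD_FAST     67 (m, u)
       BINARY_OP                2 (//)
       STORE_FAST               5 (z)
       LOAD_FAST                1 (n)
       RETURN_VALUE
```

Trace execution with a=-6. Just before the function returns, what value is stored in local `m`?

11

LOAD_FAST_LOAD_FAST a,a → push -6,-6. Stack: [-6, -6]
BINARY_OP * → -6 * -6 = 36. Stack: [36]
LOAD_CONST → push 2. Stack: [36, 2]
BINARY_OP << → 36 << 2 = 144. Stack: [144]
STORE_FAST n → n=144. Stack: []
LOAD_FAST_LOAD_FAST a,a → push -6,-6. Stack: [-6, -6]
BINARY_OP | → -6 | -6 = -6. Stack: [-6]
LOAD_FAST a → push -6. Stack: [-6, -6]
LOAD_CONST → push 8. Stack: [-6, -6, 8]
BINARY_OP | → -6 | 8 = -6. Stack: [-6, -6]
BINARY_OP + → -6 + -6 = -12. Stack: [-12]
STORE_FAST n → n=-12. Stack: []
LOAD_FAST_LOAD_FAST a,n → push -6,-12. Stack: [-6, -12]
BINARY_OP // → -6 // -12 = 0. Stack: [0]
STORE_FAST v → v=0. Stack: []
LOAD_CONST → push 11. Stack: [11]
LOAD_FAST n → push -12. Stack: [11, -12]
BINARY_OP + → 11 + -12 = -1. Stack: [-1]
LOAD_FAST n → push -12. Stack: [-1, -12]
BINARY_OP + → -1 + -12 = -13. Stack: [-13]
STORE_FAST u → u=-13. Stack: []
LOAD_FAST u → push -13. Stack: [-13]
LOAD_CONST → push 12. Stack: [-13, 12]
BINARY_OP % → -13 % 12 = 11. Stack: [11]
STORE_FAST m → m=11. Stack: []
LOAD_FAST_LOAD_FAST v,a → push 0,-6. Stack: [0, -6]
BINARY_OP % → 0 % -6 = 0. Stack: [0]
LOAD_CONST → push 12. Stack: [0, 12]
BINARY_OP - → 0 - 12 = -12. Stack: [-12]
STORE_FAST n → n=-12. Stack: []
LOAD_FAST_LOAD_FAST m,u → push 11,-13. Stack: [11, -13]
BINARY_OP // → 11 // -13 = -1. Stack: [-1]
STORE_FAST z → z=-1. Stack: []
LOAD_FAST n → push -12. Stack: [-12]
RETURN_VALUE → return -12.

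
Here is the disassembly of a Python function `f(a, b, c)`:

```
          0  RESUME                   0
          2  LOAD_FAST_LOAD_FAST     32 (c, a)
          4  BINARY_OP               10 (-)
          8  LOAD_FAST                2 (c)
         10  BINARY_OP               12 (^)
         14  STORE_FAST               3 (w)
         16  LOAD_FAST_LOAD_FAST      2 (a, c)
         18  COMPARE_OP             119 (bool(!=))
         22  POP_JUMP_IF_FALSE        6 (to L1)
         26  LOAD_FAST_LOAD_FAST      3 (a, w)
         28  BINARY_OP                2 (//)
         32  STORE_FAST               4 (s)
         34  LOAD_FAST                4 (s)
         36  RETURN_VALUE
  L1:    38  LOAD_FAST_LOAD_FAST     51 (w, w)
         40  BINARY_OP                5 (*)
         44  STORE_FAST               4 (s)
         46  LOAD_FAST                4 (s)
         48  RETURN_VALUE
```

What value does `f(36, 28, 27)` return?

LOAD_FAST_LOAD_FAST c,a → push 27,36. Stack: [27, 36]
BINARY_OP - → 27 - 36 = -9. Stack: [-9]
LOAD_FAST c → push 27. Stack: [-9, 27]
BINARY_OP ^ → -9 ^ 27 = -20. Stack: [-20]
STORE_FAST w → w=-20. Stack: []
LOAD_FAST_LOAD_FAST a,c → push 36,27. Stack: [36, 27]
COMPARE_OP bool(!=) → 36 vs 27 = True. Stack: [True]
POP_JUMP_IF_FALSE → pop True; no jump. Stack: []
LOAD_FAST_LOAD_FAST a,w → push 36,-20. Stack: [36, -20]
BINARY_OP // → 36 // -20 = -2. Stack: [-2]
STORE_FAST s → s=-2. Stack: []
LOAD_FAST s → push -2. Stack: [-2]
RETURN_VALUE → return -2.

-2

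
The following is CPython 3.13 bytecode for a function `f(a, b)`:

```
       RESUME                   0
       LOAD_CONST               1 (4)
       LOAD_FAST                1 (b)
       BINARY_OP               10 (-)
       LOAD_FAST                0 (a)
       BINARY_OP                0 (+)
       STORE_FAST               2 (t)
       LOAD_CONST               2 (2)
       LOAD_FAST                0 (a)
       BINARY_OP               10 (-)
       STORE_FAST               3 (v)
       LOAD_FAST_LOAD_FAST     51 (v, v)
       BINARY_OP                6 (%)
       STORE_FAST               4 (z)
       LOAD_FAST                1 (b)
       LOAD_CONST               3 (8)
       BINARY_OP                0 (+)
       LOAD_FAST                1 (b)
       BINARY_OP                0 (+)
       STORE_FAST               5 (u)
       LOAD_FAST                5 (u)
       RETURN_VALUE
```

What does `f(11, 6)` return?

20

LOAD_CONST → push 4. Stack: [4]
LOAD_FAST b → push 6. Stack: [4, 6]
BINARY_OP - → 4 - 6 = -2. Stack: [-2]
LOAD_FAST a → push 11. Stack: [-2, 11]
BINARY_OP + → -2 + 11 = 9. Stack: [9]
STORE_FAST t → t=9. Stack: []
LOAD_CONST → push 2. Stack: [2]
LOAD_FAST a → push 11. Stack: [2, 11]
BINARY_OP - → 2 - 11 = -9. Stack: [-9]
STORE_FAST v → v=-9. Stack: []
LOAD_FAST_LOAD_FAST v,v → push -9,-9. Stack: [-9, -9]
BINARY_OP % → -9 % -9 = 0. Stack: [0]
STORE_FAST z → z=0. Stack: []
LOAD_FAST b → push 6. Stack: [6]
LOAD_CONST → push 8. Stack: [6, 8]
BINARY_OP + → 6 + 8 = 14. Stack: [14]
LOAD_FAST b → push 6. Stack: [14, 6]
BINARY_OP + → 14 + 6 = 20. Stack: [20]
STORE_FAST u → u=20. Stack: []
LOAD_FAST u → push 20. Stack: [20]
RETURN_VALUE → return 20.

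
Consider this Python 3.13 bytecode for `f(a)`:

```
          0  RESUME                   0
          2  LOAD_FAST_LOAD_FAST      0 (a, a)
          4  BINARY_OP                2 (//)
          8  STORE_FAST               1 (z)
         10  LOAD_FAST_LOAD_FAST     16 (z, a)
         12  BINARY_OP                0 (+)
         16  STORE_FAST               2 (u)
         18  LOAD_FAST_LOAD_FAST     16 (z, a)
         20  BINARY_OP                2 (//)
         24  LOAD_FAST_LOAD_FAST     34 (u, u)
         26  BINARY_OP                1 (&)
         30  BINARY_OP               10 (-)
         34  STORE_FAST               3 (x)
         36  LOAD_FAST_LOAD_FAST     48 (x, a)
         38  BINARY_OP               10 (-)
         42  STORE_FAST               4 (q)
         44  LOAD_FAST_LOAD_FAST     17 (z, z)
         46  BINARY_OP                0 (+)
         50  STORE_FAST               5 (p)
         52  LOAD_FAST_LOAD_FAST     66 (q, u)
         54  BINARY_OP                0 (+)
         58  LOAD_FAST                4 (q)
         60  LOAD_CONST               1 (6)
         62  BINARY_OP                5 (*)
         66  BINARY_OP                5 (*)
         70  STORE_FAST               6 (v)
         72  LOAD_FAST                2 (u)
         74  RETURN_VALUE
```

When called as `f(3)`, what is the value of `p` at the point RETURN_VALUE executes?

LOAD_FAST_LOAD_FAST a,a → push 3,3. Stack: [3, 3]
BINARY_OP // → 3 // 3 = 1. Stack: [1]
STORE_FAST z → z=1. Stack: []
LOAD_FAST_LOAD_FAST z,a → push 1,3. Stack: [1, 3]
BINARY_OP + → 1 + 3 = 4. Stack: [4]
STORE_FAST u → u=4. Stack: []
LOAD_FAST_LOAD_FAST z,a → push 1,3. Stack: [1, 3]
BINARY_OP // → 1 // 3 = 0. Stack: [0]
LOAD_FAST_LOAD_FAST u,u → push 4,4. Stack: [0, 4, 4]
BINARY_OP & → 4 & 4 = 4. Stack: [0, 4]
BINARY_OP - → 0 - 4 = -4. Stack: [-4]
STORE_FAST x → x=-4. Stack: []
LOAD_FAST_LOAD_FAST x,a → push -4,3. Stack: [-4, 3]
BINARY_OP - → -4 - 3 = -7. Stack: [-7]
STORE_FAST q → q=-7. Stack: []
LOAD_FAST_LOAD_FAST z,z → push 1,1. Stack: [1, 1]
BINARY_OP + → 1 + 1 = 2. Stack: [2]
STORE_FAST p → p=2. Stack: []
LOAD_FAST_LOAD_FAST q,u → push -7,4. Stack: [-7, 4]
BINARY_OP + → -7 + 4 = -3. Stack: [-3]
LOAD_FAST q → push -7. Stack: [-3, -7]
LOAD_CONST → push 6. Stack: [-3, -7, 6]
BINARY_OP * → -7 * 6 = -42. Stack: [-3, -42]
BINARY_OP * → -3 * -42 = 126. Stack: [126]
STORE_FAST v → v=126. Stack: []
LOAD_FAST u → push 4. Stack: [4]
RETURN_VALUE → return 4.

2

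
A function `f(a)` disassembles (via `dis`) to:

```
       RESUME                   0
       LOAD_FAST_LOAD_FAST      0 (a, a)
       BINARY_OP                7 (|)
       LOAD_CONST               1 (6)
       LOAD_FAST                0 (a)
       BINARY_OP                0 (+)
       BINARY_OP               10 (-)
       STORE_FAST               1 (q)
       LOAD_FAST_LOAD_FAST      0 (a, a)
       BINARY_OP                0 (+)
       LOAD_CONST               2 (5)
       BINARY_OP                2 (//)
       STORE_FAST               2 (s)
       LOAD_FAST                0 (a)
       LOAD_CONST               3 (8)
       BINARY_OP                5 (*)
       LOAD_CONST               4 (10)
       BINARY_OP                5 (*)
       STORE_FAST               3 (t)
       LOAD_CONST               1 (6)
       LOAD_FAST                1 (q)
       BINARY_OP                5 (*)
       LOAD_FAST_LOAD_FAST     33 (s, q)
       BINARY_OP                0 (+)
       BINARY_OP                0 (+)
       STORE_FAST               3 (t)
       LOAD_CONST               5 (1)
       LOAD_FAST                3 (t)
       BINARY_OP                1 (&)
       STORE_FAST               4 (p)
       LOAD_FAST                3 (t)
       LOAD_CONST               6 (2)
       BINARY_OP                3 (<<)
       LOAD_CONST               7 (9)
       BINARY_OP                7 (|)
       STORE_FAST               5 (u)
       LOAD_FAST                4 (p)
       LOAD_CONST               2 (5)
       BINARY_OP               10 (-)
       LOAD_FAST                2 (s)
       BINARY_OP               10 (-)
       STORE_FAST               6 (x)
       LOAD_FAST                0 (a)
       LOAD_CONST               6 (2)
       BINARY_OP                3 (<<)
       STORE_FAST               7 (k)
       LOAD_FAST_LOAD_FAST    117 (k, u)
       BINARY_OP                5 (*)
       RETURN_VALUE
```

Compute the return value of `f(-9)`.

LOAD_FAST_LOAD_FAST a,a → push -9,-9. Stack: [-9, -9]
BINARY_OP | → -9 | -9 = -9. Stack: [-9]
LOAD_CONST → push 6. Stack: [-9, 6]
LOAD_FAST a → push -9. Stack: [-9, 6, -9]
BINARY_OP + → 6 + -9 = -3. Stack: [-9, -3]
BINARY_OP - → -9 - -3 = -6. Stack: [-6]
STORE_FAST q → q=-6. Stack: []
LOAD_FAST_LOAD_FAST a,a → push -9,-9. Stack: [-9, -9]
BINARY_OP + → -9 + -9 = -18. Stack: [-18]
LOAD_CONST → push 5. Stack: [-18, 5]
BINARY_OP // → -18 // 5 = -4. Stack: [-4]
STORE_FAST s → s=-4. Stack: []
LOAD_FAST a → push -9. Stack: [-9]
LOAD_CONST → push 8. Stack: [-9, 8]
BINARY_OP * → -9 * 8 = -72. Stack: [-72]
LOAD_CONST → push 10. Stack: [-72, 10]
BINARY_OP * → -72 * 10 = -720. Stack: [-720]
STORE_FAST t → t=-720. Stack: []
LOAD_CONST → push 6. Stack: [6]
LOAD_FAST q → push -6. Stack: [6, -6]
BINARY_OP * → 6 * -6 = -36. Stack: [-36]
LOAD_FAST_LOAD_FAST s,q → push -4,-6. Stack: [-36, -4, -6]
BINARY_OP + → -4 + -6 = -10. Stack: [-36, -10]
BINARY_OP + → -36 + -10 = -46. Stack: [-46]
STORE_FAST t → t=-46. Stack: []
LOAD_CONST → push 1. Stack: [1]
LOAD_FAST t → push -46. Stack: [1, -46]
BINARY_OP & → 1 & -46 = 0. Stack: [0]
STORE_FAST p → p=0. Stack: []
LOAD_FAST t → push -46. Stack: [-46]
LOAD_CONST → push 2. Stack: [-46, 2]
BINARY_OP << → -46 << 2 = -184. Stack: [-184]
LOAD_CONST → push 9. Stack: [-184, 9]
BINARY_OP | → -184 | 9 = -183. Stack: [-183]
STORE_FAST u → u=-183. Stack: []
LOAD_FAST p → push 0. Stack: [0]
LOAD_CONST → push 5. Stack: [0, 5]
BINARY_OP - → 0 - 5 = -5. Stack: [-5]
LOAD_FAST s → push -4. Stack: [-5, -4]
BINARY_OP - → -5 - -4 = -1. Stack: [-1]
STORE_FAST x → x=-1. Stack: []
LOAD_FAST a → push -9. Stack: [-9]
LOAD_CONST → push 2. Stack: [-9, 2]
BINARY_OP << → -9 << 2 = -36. Stack: [-36]
STORE_FAST k → k=-36. Stack: []
LOAD_FAST_LOAD_FAST k,u → push -36,-183. Stack: [-36, -183]
BINARY_OP * → -36 * -183 = 6588. Stack: [6588]
RETURN_VALUE → return 6588.

6588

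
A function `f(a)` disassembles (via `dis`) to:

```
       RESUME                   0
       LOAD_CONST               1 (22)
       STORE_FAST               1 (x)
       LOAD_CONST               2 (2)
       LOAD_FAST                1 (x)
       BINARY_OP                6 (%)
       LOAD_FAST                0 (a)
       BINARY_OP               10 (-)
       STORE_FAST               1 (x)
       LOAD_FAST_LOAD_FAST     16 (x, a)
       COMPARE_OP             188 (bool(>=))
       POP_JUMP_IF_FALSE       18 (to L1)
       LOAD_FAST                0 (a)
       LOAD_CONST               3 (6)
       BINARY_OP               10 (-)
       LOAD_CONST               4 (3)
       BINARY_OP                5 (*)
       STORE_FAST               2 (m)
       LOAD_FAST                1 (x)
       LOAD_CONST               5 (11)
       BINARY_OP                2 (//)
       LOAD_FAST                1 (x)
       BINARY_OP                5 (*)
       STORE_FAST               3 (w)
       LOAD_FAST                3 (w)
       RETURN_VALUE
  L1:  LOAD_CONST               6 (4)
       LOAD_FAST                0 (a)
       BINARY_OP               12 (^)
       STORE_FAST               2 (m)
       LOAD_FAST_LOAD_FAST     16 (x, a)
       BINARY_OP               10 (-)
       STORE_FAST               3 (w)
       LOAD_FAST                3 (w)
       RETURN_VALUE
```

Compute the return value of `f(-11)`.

LOAD_CONST → push 22. Stack: [22]
STORE_FAST x → x=22. Stack: []
LOAD_CONST → push 2. Stack: [2]
LOAD_FAST x → push 22. Stack: [2, 22]
BINARY_OP % → 2 % 22 = 2. Stack: [2]
LOAD_FAST a → push -11. Stack: [2, -11]
BINARY_OP - → 2 - -11 = 13. Stack: [13]
STORE_FAST x → x=13. Stack: []
LOAD_FAST_LOAD_FAST x,a → push 13,-11. Stack: [13, -11]
COMPARE_OP bool(>=) → 13 vs -11 = True. Stack: [True]
POP_JUMP_IF_FALSE → pop True; no jump. Stack: []
LOAD_FAST a → push -11. Stack: [-11]
LOAD_CONST → push 6. Stack: [-11, 6]
BINARY_OP - → -11 - 6 = -17. Stack: [-17]
LOAD_CONST → push 3. Stack: [-17, 3]
BINARY_OP * → -17 * 3 = -51. Stack: [-51]
STORE_FAST m → m=-51. Stack: []
LOAD_FAST x → push 13. Stack: [13]
LOAD_CONST → push 11. Stack: [13, 11]
BINARY_OP // → 13 // 11 = 1. Stack: [1]
LOAD_FAST x → push 13. Stack: [1, 13]
BINARY_OP * → 1 * 13 = 13. Stack: [13]
STORE_FAST w → w=13. Stack: []
LOAD_FAST w → push 13. Stack: [13]
RETURN_VALUE → return 13.

13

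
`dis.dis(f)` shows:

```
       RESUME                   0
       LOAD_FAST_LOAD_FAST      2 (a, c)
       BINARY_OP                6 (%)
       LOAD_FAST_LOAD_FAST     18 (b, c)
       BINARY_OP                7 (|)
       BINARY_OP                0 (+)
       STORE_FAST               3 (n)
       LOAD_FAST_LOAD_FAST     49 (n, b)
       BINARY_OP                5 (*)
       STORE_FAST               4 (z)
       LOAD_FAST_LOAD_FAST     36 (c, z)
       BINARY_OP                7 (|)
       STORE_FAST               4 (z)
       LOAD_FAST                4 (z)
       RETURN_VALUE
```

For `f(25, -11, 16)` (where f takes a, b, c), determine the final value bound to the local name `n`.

-2

LOAD_FAST_LOAD_FAST a,c → push 25,16. Stack: [25, 16]
BINARY_OP % → 25 % 16 = 9. Stack: [9]
LOAD_FAST_LOAD_FAST b,c → push -11,16. Stack: [9, -11, 16]
BINARY_OP | → -11 | 16 = -11. Stack: [9, -11]
BINARY_OP + → 9 + -11 = -2. Stack: [-2]
STORE_FAST n → n=-2. Stack: []
LOAD_FAST_LOAD_FAST n,b → push -2,-11. Stack: [-2, -11]
BINARY_OP * → -2 * -11 = 22. Stack: [22]
STORE_FAST z → z=22. Stack: []
LOAD_FAST_LOAD_FAST c,z → push 16,22. Stack: [16, 22]
BINARY_OP | → 16 | 22 = 22. Stack: [22]
STORE_FAST z → z=22. Stack: []
LOAD_FAST z → push 22. Stack: [22]
RETURN_VALUE → return 22.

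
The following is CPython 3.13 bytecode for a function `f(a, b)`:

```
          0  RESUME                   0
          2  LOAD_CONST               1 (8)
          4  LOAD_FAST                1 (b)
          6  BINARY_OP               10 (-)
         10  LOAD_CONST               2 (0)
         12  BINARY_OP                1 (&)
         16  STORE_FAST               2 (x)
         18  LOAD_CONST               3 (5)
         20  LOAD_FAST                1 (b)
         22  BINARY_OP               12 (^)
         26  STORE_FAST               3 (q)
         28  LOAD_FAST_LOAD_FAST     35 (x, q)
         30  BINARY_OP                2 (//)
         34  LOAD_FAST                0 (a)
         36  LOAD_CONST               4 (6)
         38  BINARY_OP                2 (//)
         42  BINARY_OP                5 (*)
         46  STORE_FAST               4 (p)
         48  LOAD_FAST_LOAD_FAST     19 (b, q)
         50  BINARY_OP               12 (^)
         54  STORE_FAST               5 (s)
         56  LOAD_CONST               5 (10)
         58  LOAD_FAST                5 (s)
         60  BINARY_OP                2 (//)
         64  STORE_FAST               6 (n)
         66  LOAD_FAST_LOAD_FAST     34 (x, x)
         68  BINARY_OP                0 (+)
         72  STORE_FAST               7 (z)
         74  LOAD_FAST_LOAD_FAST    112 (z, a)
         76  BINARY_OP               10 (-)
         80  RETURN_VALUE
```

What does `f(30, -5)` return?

-30

LOAD_CONST → push 8. Stack: [8]
LOAD_FAST b → push -5. Stack: [8, -5]
BINARY_OP - → 8 - -5 = 13. Stack: [13]
LOAD_CONST → push 0. Stack: [13, 0]
BINARY_OP & → 13 & 0 = 0. Stack: [0]
STORE_FAST x → x=0. Stack: []
LOAD_CONST → push 5. Stack: [5]
LOAD_FAST b → push -5. Stack: [5, -5]
BINARY_OP ^ → 5 ^ -5 = -2. Stack: [-2]
STORE_FAST q → q=-2. Stack: []
LOAD_FAST_LOAD_FAST x,q → push 0,-2. Stack: [0, -2]
BINARY_OP // → 0 // -2 = 0. Stack: [0]
LOAD_FAST a → push 30. Stack: [0, 30]
LOAD_CONST → push 6. Stack: [0, 30, 6]
BINARY_OP // → 30 // 6 = 5. Stack: [0, 5]
BINARY_OP * → 0 * 5 = 0. Stack: [0]
STORE_FAST p → p=0. Stack: []
LOAD_FAST_LOAD_FAST b,q → push -5,-2. Stack: [-5, -2]
BINARY_OP ^ → -5 ^ -2 = 5. Stack: [5]
STORE_FAST s → s=5. Stack: []
LOAD_CONST → push 10. Stack: [10]
LOAD_FAST s → push 5. Stack: [10, 5]
BINARY_OP // → 10 // 5 = 2. Stack: [2]
STORE_FAST n → n=2. Stack: []
LOAD_FAST_LOAD_FAST x,x → push 0,0. Stack: [0, 0]
BINARY_OP + → 0 + 0 = 0. Stack: [0]
STORE_FAST z → z=0. Stack: []
LOAD_FAST_LOAD_FAST z,a → push 0,30. Stack: [0, 30]
BINARY_OP - → 0 - 30 = -30. Stack: [-30]
RETURN_VALUE → return -30.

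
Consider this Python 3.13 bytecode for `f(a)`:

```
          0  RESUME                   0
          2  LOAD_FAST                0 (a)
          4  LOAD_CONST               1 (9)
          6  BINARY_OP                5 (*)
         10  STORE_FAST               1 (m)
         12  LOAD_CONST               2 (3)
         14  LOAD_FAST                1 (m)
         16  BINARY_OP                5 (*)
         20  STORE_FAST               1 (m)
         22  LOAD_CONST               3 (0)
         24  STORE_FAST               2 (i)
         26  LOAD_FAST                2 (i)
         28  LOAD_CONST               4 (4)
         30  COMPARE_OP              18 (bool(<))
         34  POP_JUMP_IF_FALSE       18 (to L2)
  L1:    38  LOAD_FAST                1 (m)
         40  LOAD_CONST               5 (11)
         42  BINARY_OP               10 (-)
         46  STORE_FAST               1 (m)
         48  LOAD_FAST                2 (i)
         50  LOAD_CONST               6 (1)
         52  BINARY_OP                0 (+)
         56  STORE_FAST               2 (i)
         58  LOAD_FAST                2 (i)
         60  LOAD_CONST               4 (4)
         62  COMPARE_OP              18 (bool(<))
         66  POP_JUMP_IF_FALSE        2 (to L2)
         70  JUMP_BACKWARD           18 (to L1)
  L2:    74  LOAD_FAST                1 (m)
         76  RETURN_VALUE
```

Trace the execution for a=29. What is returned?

LOAD_FAST a → push 29. Stack: [29]
LOAD_CONST → push 9. Stack: [29, 9]
BINARY_OP * → 29 * 9 = 261. Stack: [261]
STORE_FAST m → m=261. Stack: []
LOAD_CONST → push 3. Stack: [3]
LOAD_FAST m → push 261. Stack: [3, 261]
BINARY_OP * → 3 * 261 = 783. Stack: [783]
STORE_FAST m → m=783. Stack: []
LOAD_CONST → push 0. Stack: [0]
STORE_FAST i → i=0. Stack: []
LOAD_FAST i → push 0. Stack: [0]
LOAD_CONST → push 4. Stack: [0, 4]
COMPARE_OP bool(<) → 0 vs 4 = True. Stack: [True]
POP_JUMP_IF_FALSE → pop True; no jump. Stack: []
LOAD_FAST m → push 783. Stack: [783]
LOAD_CONST → push 11. Stack: [783, 11]
BINARY_OP - → 783 - 11 = 772. Stack: [772]
STORE_FAST m → m=772. Stack: []
LOAD_FAST i → push 0. Stack: [0]
LOAD_CONST → push 1. Stack: [0, 1]
BINARY_OP + → 0 + 1 = 1. Stack: [1]
STORE_FAST i → i=1. Stack: []
LOAD_FAST i → push 1. Stack: [1]
LOAD_CONST → push 4. Stack: [1, 4]
COMPARE_OP bool(<) → 1 vs 4 = True. Stack: [True]
POP_JUMP_IF_FALSE → pop True; no jump. Stack: []
LOAD_FAST m → push 772. Stack: [772]
LOAD_CONST → push 11. Stack: [772, 11]
BINARY_OP - → 772 - 11 = 761. Stack: [761]
STORE_FAST m → m=761. Stack: []
LOAD_FAST i → push 1. Stack: [1]
LOAD_CONST → push 1. Stack: [1, 1]
BINARY_OP + → 1 + 1 = 2. Stack: [2]
STORE_FAST i → i=2. Stack: []
LOAD_FAST i → push 2. Stack: [2]
LOAD_CONST → push 4. Stack: [2, 4]
COMPARE_OP bool(<) → 2 vs 4 = True. Stack: [True]
POP_JUMP_IF_FALSE → pop True; no jump. Stack: []
LOAD_FAST m → push 761. Stack: [761]
LOAD_CONST → push 11. Stack: [761, 11]
BINARY_OP - → 761 - 11 = 750. Stack: [750]
STORE_FAST m → m=750. Stack: []
LOAD_FAST i → push 2. Stack: [2]
LOAD_CONST → push 1. Stack: [2, 1]
BINARY_OP + → 2 + 1 = 3. Stack: [3]
STORE_FAST i → i=3. Stack: []
LOAD_FAST i → push 3. Stack: [3]
LOAD_CONST → push 4. Stack: [3, 4]
COMPARE_OP bool(<) → 3 vs 4 = True. Stack: [True]
POP_JUMP_IF_FALSE → pop True; no jump. Stack: []
LOAD_FAST m → push 750. Stack: [750]
LOAD_CONST → push 11. Stack: [750, 11]
BINARY_OP - → 750 - 11 = 739. Stack: [739]
STORE_FAST m → m=739. Stack: []
LOAD_FAST i → push 3. Stack: [3]
LOAD_CONST → push 1. Stack: [3, 1]
BINARY_OP + → 3 + 1 = 4. Stack: [4]
STORE_FAST i → i=4. Stack: []
LOAD_FAST i → push 4. Stack: [4]
LOAD_CONST → push 4. Stack: [4, 4]
COMPARE_OP bool(<) → 4 vs 4 = False. Stack: [False]
POP_JUMP_IF_FALSE → pop False; jump. Stack: []
LOAD_FAST m → push 739. Stack: [739]
RETURN_VALUE → return 739.

739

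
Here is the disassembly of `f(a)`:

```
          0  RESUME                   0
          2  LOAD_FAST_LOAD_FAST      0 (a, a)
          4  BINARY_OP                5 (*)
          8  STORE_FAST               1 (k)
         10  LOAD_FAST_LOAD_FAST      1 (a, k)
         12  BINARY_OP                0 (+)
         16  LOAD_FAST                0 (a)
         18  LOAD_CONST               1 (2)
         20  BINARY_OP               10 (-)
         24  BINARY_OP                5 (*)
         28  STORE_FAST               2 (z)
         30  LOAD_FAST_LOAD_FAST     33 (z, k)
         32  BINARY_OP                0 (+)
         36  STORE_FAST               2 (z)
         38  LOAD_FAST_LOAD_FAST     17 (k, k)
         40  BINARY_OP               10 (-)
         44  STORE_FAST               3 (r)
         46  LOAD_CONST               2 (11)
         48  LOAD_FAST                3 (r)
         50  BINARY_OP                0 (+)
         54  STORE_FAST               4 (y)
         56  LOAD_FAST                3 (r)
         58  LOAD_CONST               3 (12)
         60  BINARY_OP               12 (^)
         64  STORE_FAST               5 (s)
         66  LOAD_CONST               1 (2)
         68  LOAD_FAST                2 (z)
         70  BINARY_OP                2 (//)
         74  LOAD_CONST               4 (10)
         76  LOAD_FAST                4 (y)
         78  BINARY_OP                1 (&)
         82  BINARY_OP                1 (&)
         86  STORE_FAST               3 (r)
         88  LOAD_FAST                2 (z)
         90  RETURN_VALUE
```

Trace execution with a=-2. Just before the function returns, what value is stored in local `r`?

LOAD_FAST_LOAD_FAST a,a → push -2,-2. Stack: [-2, -2]
BINARY_OP * → -2 * -2 = 4. Stack: [4]
STORE_FAST k → k=4. Stack: []
LOAD_FAST_LOAD_FAST a,k → push -2,4. Stack: [-2, 4]
BINARY_OP + → -2 + 4 = 2. Stack: [2]
LOAD_FAST a → push -2. Stack: [2, -2]
LOAD_CONST → push 2. Stack: [2, -2, 2]
BINARY_OP - → -2 - 2 = -4. Stack: [2, -4]
BINARY_OP * → 2 * -4 = -8. Stack: [-8]
STORE_FAST z → z=-8. Stack: []
LOAD_FAST_LOAD_FAST z,k → push -8,4. Stack: [-8, 4]
BINARY_OP + → -8 + 4 = -4. Stack: [-4]
STORE_FAST z → z=-4. Stack: []
LOAD_FAST_LOAD_FAST k,k → push 4,4. Stack: [4, 4]
BINARY_OP - → 4 - 4 = 0. Stack: [0]
STORE_FAST r → r=0. Stack: []
LOAD_CONST → push 11. Stack: [11]
LOAD_FAST r → push 0. Stack: [11, 0]
BINARY_OP + → 11 + 0 = 11. Stack: [11]
STORE_FAST y → y=11. Stack: []
LOAD_FAST r → push 0. Stack: [0]
LOAD_CONST → push 12. Stack: [0, 12]
BINARY_OP ^ → 0 ^ 12 = 12. Stack: [12]
STORE_FAST s → s=12. Stack: []
LOAD_CONST → push 2. Stack: [2]
LOAD_FAST z → push -4. Stack: [2, -4]
BINARY_OP // → 2 // -4 = -1. Stack: [-1]
LOAD_CONST → push 10. Stack: [-1, 10]
LOAD_FAST y → push 11. Stack: [-1, 10, 11]
BINARY_OP & → 10 & 11 = 10. Stack: [-1, 10]
BINARY_OP & → -1 & 10 = 10. Stack: [10]
STORE_FAST r → r=10. Stack: []
LOAD_FAST z → push -4. Stack: [-4]
RETURN_VALUE → return -4.

10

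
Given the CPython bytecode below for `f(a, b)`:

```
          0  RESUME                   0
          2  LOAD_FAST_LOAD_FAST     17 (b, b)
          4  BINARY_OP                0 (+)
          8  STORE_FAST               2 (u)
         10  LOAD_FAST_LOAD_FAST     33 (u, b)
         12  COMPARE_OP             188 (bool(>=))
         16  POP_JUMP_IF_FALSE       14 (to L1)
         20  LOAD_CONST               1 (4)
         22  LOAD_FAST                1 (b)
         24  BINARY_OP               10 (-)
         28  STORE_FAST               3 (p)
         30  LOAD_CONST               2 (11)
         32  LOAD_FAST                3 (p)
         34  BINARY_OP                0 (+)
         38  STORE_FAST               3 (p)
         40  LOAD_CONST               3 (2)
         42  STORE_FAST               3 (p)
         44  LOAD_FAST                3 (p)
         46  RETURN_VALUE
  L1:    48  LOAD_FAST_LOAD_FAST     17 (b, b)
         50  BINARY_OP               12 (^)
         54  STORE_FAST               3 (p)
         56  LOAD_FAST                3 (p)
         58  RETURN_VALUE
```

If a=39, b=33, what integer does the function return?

LOAD_FAST_LOAD_FAST b,b → push 33,33. Stack: [33, 33]
BINARY_OP + → 33 + 33 = 66. Stack: [66]
STORE_FAST u → u=66. Stack: []
LOAD_FAST_LOAD_FAST u,b → push 66,33. Stack: [66, 33]
COMPARE_OP bool(>=) → 66 vs 33 = True. Stack: [True]
POP_JUMP_IF_FALSE → pop True; no jump. Stack: []
LOAD_CONST → push 4. Stack: [4]
LOAD_FAST b → push 33. Stack: [4, 33]
BINARY_OP - → 4 - 33 = -29. Stack: [-29]
STORE_FAST p → p=-29. Stack: []
LOAD_CONST → push 11. Stack: [11]
LOAD_FAST p → push -29. Stack: [11, -29]
BINARY_OP + → 11 + -29 = -18. Stack: [-18]
STORE_FAST p → p=-18. Stack: []
LOAD_CONST → push 2. Stack: [2]
STORE_FAST p → p=2. Stack: []
LOAD_FAST p → push 2. Stack: [2]
RETURN_VALUE → return 2.

2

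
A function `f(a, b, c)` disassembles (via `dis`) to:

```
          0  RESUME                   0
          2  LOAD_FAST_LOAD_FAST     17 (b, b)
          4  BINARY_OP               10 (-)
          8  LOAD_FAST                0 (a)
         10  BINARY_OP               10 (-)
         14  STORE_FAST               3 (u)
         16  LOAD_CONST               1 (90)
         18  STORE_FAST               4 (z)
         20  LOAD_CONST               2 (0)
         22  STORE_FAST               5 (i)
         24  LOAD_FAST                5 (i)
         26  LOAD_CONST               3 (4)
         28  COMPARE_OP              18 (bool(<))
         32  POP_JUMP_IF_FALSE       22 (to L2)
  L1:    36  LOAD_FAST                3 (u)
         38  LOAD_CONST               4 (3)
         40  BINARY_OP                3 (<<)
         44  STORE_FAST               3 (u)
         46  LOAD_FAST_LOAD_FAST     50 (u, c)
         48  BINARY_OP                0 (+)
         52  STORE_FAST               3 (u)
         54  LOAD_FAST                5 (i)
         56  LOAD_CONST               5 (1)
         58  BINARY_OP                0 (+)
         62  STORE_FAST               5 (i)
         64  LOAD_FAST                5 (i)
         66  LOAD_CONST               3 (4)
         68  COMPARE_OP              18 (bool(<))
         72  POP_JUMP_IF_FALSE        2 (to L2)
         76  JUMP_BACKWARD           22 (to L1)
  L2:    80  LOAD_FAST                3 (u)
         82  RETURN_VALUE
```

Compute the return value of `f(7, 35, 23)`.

LOAD_FAST_LOAD_FAST b,b → push 35,35
BINARY_OP - → 35 - 35 = 0
LOAD_FAST a → push 7
BINARY_OP - → 0 - 7 = -7
STORE_FAST u → u=-7
LOAD_CONST → push 90
STORE_FAST z → z=90
LOAD_CONST → push 0
STORE_FAST i → i=0
LOAD_FAST i → push 0
LOAD_CONST → push 4
COMPARE_OP bool(<) → 0 vs 4 = True
POP_JUMP_IF_FALSE → pop True; no jump
LOAD_FAST u → push -7
LOAD_CONST → push 3
BINARY_OP << → -7 << 3 = -56
STORE_FAST u → u=-56
LOAD_FAST_LOAD_FAST u,c → push -56,23
BINARY_OP + → -56 + 23 = -33
STORE_FAST u → u=-33
LOAD_FAST i → push 0
LOAD_CONST → push 1
BINARY_OP + → 0 + 1 = 1
STORE_FAST i → i=1
LOAD_FAST i → push 1
LOAD_CONST → push 4
COMPARE_OP bool(<) → 1 vs 4 = True
POP_JUMP_IF_FALSE → pop True; no jump
LOAD_FAST u → push -33
LOAD_CONST → push 3
BINARY_OP << → -33 << 3 = -264
STORE_FAST u → u=-264
LOAD_FAST_LOAD_FAST u,c → push -264,23
BINARY_OP + → -264 + 23 = -241
STORE_FAST u → u=-241
LOAD_FAST i → push 1
LOAD_CONST → push 1
BINARY_OP + → 1 + 1 = 2
STORE_FAST i → i=2
LOAD_FAST i → push 2
LOAD_CONST → push 4
COMPARE_OP bool(<) → 2 vs 4 = True
POP_JUMP_IF_FALSE → pop True; no jump
LOAD_FAST u → push -241
LOAD_CONST → push 3
BINARY_OP << → -241 << 3 = -1928
STORE_FAST u → u=-1928
LOAD_FAST_LOAD_FAST u,c → push -1928,23
BINARY_OP + → -1928 + 23 = -1905
STORE_FAST u → u=-1905
LOAD_FAST i → push 2
LOAD_CONST → push 1
BINARY_OP + → 2 + 1 = 3
STORE_FAST i → i=3
LOAD_FAST i → push 3
LOAD_CONST → push 4
COMPARE_OP bool(<) → 3 vs 4 = True
POP_JUMP_IF_FALSE → pop True; no jump
LOAD_FAST u → push -1905
LOAD_CONST → push 3
BINARY_OP << → -1905 << 3 = -15240
STORE_FAST u → u=-15240
LOAD_FAST_LOAD_FAST u,c → push -15240,23
BINARY_OP + → -15240 + 23 = -15217
STORE_FAST u → u=-15217
LOAD_FAST i → push 3
LOAD_CONST → push 1
BINARY_OP + → 3 + 1 = 4
STORE_FAST i → i=4
LOAD_FAST i → push 4
LOAD_CONST → push 4
COMPARE_OP bool(<) → 4 vs 4 = False
POP_JUMP_IF_FALSE → pop False; jump
LOAD_FAST u → push -15217
RETURN_VALUE → return -15217.

-15217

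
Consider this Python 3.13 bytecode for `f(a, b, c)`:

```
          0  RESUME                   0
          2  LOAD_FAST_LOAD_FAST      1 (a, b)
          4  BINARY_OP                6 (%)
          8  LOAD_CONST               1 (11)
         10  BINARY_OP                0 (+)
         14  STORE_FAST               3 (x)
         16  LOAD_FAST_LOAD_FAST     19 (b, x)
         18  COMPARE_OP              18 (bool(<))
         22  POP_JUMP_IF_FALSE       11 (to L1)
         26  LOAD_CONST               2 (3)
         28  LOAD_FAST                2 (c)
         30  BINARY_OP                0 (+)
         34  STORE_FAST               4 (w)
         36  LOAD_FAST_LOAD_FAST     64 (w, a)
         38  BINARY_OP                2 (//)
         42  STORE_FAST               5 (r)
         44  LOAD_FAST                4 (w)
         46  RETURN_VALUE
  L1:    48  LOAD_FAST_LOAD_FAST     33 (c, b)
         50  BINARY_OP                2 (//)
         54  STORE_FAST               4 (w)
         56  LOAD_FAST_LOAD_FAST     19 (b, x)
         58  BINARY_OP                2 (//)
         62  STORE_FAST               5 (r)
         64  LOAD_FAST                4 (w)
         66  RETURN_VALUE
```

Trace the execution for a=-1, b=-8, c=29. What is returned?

32

LOAD_FAST_LOAD_FAST a,b → push -1,-8. Stack: [-1, -8]
BINARY_OP % → -1 % -8 = -1. Stack: [-1]
LOAD_CONST → push 11. Stack: [-1, 11]
BINARY_OP + → -1 + 11 = 10. Stack: [10]
STORE_FAST x → x=10. Stack: []
LOAD_FAST_LOAD_FAST b,x → push -8,10. Stack: [-8, 10]
COMPARE_OP bool(<) → -8 vs 10 = True. Stack: [True]
POP_JUMP_IF_FALSE → pop True; no jump. Stack: []
LOAD_CONST → push 3. Stack: [3]
LOAD_FAST c → push 29. Stack: [3, 29]
BINARY_OP + → 3 + 29 = 32. Stack: [32]
STORE_FAST w → w=32. Stack: []
LOAD_FAST_LOAD_FAST w,a → push 32,-1. Stack: [32, -1]
BINARY_OP // → 32 // -1 = -32. Stack: [-32]
STORE_FAST r → r=-32. Stack: []
LOAD_FAST w → push 32. Stack: [32]
RETURN_VALUE → return 32.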